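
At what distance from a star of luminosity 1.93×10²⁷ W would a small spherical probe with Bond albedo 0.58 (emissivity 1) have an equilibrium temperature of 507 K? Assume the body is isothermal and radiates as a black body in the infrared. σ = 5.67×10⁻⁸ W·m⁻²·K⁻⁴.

For an isothermal black-emitting sphere, (1−a)S·πr² = σ·4πr²·T⁴ ⇒ S = 4σT⁴/(1−a).
S = 4·5.67×10⁻⁸·(507)⁴/0.420 = 35680 W/m².
Flux falls as S = L/(4πd²), so d = √(L/(4πS)) = √(1.93×10²⁷/(4π·35680)).

d ≈ 6.56×10¹⁰ m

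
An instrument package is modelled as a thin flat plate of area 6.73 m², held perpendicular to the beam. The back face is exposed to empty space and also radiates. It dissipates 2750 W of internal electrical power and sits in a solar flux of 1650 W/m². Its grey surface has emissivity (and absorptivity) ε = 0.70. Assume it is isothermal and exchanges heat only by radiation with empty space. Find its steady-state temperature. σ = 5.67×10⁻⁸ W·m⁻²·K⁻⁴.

At steady state, absorbed solar power + internal power = radiated power.
Absorbed: α·S·A_cross = 0.70·1650·6.730 = 7773 W (cross-section A).
Total input = 7773 + 2750 = 10520 W.
Radiated: εσ·A_surf·T⁴ with A_surf = 2A = 13.46 m².
T⁴ = 10520/(0.70·5.67×10⁻⁸·13.46) = 1.970×10¹⁰ K⁴.

T ≈ 375 K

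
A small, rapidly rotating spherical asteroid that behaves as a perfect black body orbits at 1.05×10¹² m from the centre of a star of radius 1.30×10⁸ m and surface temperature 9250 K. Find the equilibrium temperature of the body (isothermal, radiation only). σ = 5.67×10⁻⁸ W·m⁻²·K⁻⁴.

The star's surface emits σT_*⁴; at distance d the flux is S = σT_*⁴(R_*/d)².
S = 5.67×10⁻⁸·(9250)⁴·(1.30×10⁸/1.05×10¹²)² = 6.363 W/m².
For an isothermal sphere T⁴ = (1−a)S/(4σ) = 2.806×10⁷ K⁴.

T ≈ 72.8 K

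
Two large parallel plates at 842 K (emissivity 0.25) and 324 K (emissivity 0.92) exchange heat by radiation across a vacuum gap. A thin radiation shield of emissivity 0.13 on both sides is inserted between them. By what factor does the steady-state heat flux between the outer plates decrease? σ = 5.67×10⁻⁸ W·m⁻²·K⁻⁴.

factor ≈ 4.52

Without shield: q₀ = σΔ(T⁴)/(1/ε₁+1/ε₂−1) with denominator 4.087.
With shield the two gaps are in series; the resistances add: (1/ε₁+1/ε_s−1)+(1/ε_s+1/ε₂−1) = 10.69+7.779 = 18.47.
Heat-flux ratio q₀/q = 18.47/4.087.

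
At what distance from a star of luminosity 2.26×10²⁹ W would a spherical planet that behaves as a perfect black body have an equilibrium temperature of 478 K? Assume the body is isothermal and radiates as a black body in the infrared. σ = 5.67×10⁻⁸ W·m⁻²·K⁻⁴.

d ≈ 1.23×10¹² m

For an isothermal black-emitting sphere, (1−a)S·πr² = σ·4πr²·T⁴ ⇒ S = 4σT⁴/(1−a).
S = 4·5.67×10⁻⁸·(478)⁴/1.00 = 11840 W/m².
Flux falls as S = L/(4πd²), so d = √(L/(4πS)) = √(2.26×10²⁹/(4π·11840)).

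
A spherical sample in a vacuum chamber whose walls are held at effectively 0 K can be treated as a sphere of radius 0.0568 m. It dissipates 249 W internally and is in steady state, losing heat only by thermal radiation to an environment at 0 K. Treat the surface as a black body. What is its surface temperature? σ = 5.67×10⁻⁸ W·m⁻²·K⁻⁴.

Steady state: internal power = radiated power, P = εσA T⁴.
Radiating area A = 4πr² = 0.04054 m².
T⁴ = P/(εσA) = 249/(1.0·5.67×10⁻⁸·0.04054) = 1.083×10¹¹ K⁴.
T = (1.083×10¹¹)^(1/4).

T ≈ 574 K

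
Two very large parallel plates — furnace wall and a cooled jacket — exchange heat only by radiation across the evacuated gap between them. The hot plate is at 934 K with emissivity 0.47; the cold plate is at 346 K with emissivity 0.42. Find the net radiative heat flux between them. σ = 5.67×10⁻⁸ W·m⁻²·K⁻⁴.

q ≈ 12100 W/m²

For two infinite grey parallel plates, q = σ(T₁⁴ − T₂⁴)/(1/ε₁ + 1/ε₂ − 1).
T₁⁴ − T₂⁴ = 7.610×10¹¹ − 1.433×10¹⁰ = 7.467×10¹¹ K⁴.
1/ε₁ + 1/ε₂ − 1 = 2.128 + 2.381 − 1 = 3.509.
q = 5.67×10⁻⁸ × 7.467×10¹¹ / 3.509.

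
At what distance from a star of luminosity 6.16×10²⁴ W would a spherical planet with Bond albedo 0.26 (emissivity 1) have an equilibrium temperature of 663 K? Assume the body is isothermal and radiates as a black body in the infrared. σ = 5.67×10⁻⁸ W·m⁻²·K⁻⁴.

For an isothermal black-emitting sphere, (1−a)S·πr² = σ·4πr²·T⁴ ⇒ S = 4σT⁴/(1−a).
S = 4·5.67×10⁻⁸·(663)⁴/0.740 = 59220 W/m².
Flux falls as S = L/(4πd²), so d = √(L/(4πS)) = √(6.16×10²⁴/(4π·59220)).

d ≈ 2.88×10⁹ m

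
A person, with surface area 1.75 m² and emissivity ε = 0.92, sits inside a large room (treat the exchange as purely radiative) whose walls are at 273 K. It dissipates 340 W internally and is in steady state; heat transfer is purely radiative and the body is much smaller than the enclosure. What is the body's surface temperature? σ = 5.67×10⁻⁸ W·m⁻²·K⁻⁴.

T ≈ 310 K

For a small grey body in a large enclosure, net radiated power = εσA(T⁴ − T_w⁴).
Steady state: P = εσA(T⁴ − T_w⁴) with A = 1.75 m².
T⁴ = P/(εσA) + T_w⁴ = 340/(0.92·5.67×10⁻⁸·1.750) + (273)⁴
    = 3.725×10⁹ + 5.555×10⁹ = 9.279×10⁹ K⁴.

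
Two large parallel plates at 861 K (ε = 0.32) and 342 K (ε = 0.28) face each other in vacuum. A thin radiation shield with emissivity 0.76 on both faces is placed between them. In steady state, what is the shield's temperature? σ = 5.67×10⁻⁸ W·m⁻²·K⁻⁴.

In steady state the net flux on the hot side equals that on the cold side.
σ(T₁⁴−T_s⁴)/D₁ = σ(T_s⁴−T₂⁴)/D₂, with D₁ = 1/ε₁+1/ε_s−1 = 3.441, D₂ = 1/ε_s+1/ε₂−1 = 3.887.
Solve for T_s⁴: T_s⁴ = (D₂·T₁⁴ + D₁·T₂⁴)/(D₁+D₂) = 2.979×10¹¹ K⁴.

T_s ≈ 739 K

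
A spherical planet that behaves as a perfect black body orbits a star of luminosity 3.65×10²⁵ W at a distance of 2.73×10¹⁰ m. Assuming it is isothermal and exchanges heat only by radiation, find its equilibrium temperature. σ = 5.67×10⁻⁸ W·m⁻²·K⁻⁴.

First find the stellar flux at distance d: S = L/(4πd²) = 3.65×10²⁵/(4π·(2.73×10¹⁰)²) = 3897 W/m².
For an isothermal sphere, absorbed (1−a)S·πr² = emitted σ·4πr²·T⁴, so T⁴ = (1−a)S/(4σ).
T⁴ = 1.00·3897/(4·5.67×10⁻⁸) = 1.718×10¹⁰ K⁴.

T ≈ 362 K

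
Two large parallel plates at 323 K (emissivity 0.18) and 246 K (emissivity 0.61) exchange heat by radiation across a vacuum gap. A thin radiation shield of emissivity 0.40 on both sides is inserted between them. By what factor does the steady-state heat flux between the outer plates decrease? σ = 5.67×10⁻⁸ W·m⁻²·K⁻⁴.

Without shield: q₀ = σΔ(T⁴)/(1/ε₁+1/ε₂−1) with denominator 6.195.
With shield the two gaps are in series; the resistances add: (1/ε₁+1/ε_s−1)+(1/ε_s+1/ε₂−1) = 7.056+3.139 = 10.19.
Heat-flux ratio q₀/q = 10.19/6.195.

factor ≈ 1.65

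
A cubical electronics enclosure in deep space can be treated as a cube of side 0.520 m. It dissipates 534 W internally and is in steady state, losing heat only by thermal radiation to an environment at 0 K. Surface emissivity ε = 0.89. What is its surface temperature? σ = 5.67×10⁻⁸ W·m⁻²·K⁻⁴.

T ≈ 284 K

Steady state: internal power = radiated power, P = εσA T⁴.
Radiating area A = 6L² = 1.622 m².
T⁴ = P/(εσA) = 534/(0.89·5.67×10⁻⁸·1.622) = 6.522×10⁹ K⁴.
T = (6.522×10⁹)^(1/4).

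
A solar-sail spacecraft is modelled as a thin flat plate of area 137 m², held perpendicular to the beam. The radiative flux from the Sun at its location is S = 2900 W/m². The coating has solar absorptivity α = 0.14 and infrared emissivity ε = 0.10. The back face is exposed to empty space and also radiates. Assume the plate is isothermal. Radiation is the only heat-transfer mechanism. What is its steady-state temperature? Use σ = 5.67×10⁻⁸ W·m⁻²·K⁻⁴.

At equilibrium, absorbed power = emitted power.
Absorbing cross-section = A = 137.0 m²; emitting surface = 2A = 274.0 m² (ratio 2).
αS·A_cross = εσ·A_surf·T⁴  ⇒  T⁴ = αS/(ε·2σ).
T⁴ = 0.140·2900/(0.10·2·5.67×10⁻⁸) = 3.580×10¹⁰ K⁴.
T = (3.580×10¹⁰)^(1/4).

T ≈ 435 K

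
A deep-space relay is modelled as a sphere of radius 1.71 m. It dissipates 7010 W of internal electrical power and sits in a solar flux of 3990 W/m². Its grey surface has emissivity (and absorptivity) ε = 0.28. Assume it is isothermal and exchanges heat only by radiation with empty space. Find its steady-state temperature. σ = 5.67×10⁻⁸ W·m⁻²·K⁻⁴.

At steady state, absorbed solar power + internal power = radiated power.
Absorbed: α·S·A_cross = 0.28·3990·9.186 = 10260 W (cross-section πr²).
Total input = 10260 + 7010 = 17270 W.
Radiated: εσ·A_surf·T⁴ with A_surf = 4πr² = 36.75 m².
T⁴ = 17270/(0.28·5.67×10⁻⁸·36.75) = 2.961×10¹⁰ K⁴.

T ≈ 415 K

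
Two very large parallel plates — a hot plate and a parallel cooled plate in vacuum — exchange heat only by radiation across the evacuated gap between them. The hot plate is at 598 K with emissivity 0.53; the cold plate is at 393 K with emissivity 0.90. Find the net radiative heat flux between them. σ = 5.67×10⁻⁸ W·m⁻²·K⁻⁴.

For two infinite grey parallel plates, q = σ(T₁⁴ − T₂⁴)/(1/ε₁ + 1/ε₂ − 1).
T₁⁴ − T₂⁴ = 1.279×10¹¹ − 2.385×10¹⁰ = 1.040×10¹¹ K⁴.
1/ε₁ + 1/ε₂ − 1 = 1.887 + 1.111 − 1 = 1.998.
q = 5.67×10⁻⁸ × 1.040×10¹¹ / 1.998.

q ≈ 2950 W/m²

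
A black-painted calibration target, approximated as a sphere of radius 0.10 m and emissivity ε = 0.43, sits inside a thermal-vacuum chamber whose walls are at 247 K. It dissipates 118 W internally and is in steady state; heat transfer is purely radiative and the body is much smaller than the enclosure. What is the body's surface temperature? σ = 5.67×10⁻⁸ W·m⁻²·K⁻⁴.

T ≈ 453 K

For a small grey body in a large enclosure, net radiated power = εσA(T⁴ − T_w⁴).
Steady state: P = εσA(T⁴ − T_w⁴) with A = 4πr² = 0.1257 m².
T⁴ = P/(εσA) + T_w⁴ = 118/(0.43·5.67×10⁻⁸·0.1257) + (247)⁴
    = 3.851×10¹⁰ + 3.722×10⁹ = 4.224×10¹⁰ K⁴.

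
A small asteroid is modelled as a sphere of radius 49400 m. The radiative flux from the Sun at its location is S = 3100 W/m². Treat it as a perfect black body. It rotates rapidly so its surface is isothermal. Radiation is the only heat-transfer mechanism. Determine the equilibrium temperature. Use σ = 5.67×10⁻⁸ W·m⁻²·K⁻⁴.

At equilibrium, absorbed power = emitted power.
Absorbing cross-section = πr² = 7.667×10⁹ m²; emitting surface = 4πr² = 3.067×10¹⁰ m² (ratio 4).
S·A_cross = εσ·A_surf·T⁴  ⇒  T⁴ = S/(4σ).
T⁴ = 1.00·3100/(4·5.67×10⁻⁸) = 1.367×10¹⁰ K⁴.
T = (1.367×10¹⁰)^(1/4).

T ≈ 342 K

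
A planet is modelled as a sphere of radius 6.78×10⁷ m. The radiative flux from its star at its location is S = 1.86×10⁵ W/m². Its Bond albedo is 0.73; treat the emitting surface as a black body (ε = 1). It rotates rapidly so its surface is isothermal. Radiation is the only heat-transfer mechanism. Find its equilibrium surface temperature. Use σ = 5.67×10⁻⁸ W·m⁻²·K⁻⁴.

At equilibrium, absorbed power = emitted power.
Absorbing cross-section = πr² = 1.444×10¹⁶ m²; emitting surface = 4πr² = 5.777×10¹⁶ m² (ratio 4).
(1−a)S·A_cross = εσ·A_surf·T⁴  ⇒  T⁴ = (1−a)S/(4σ).
T⁴ = 0.270·1.86×10⁵/(4·5.67×10⁻⁸) = 2.214×10¹¹ K⁴.
T = (2.214×10¹¹)^(1/4).

T ≈ 686 K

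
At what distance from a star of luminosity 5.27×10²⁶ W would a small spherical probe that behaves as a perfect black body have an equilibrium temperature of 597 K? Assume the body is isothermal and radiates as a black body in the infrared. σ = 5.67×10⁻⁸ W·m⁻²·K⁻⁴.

For an isothermal black-emitting sphere, (1−a)S·πr² = σ·4πr²·T⁴ ⇒ S = 4σT⁴/(1−a).
S = 4·5.67×10⁻⁸·(597)⁴/1.00 = 28810 W/m².
Flux falls as S = L/(4πd²), so d = √(L/(4πS)) = √(5.27×10²⁶/(4π·28810)).

d ≈ 3.82×10¹⁰ m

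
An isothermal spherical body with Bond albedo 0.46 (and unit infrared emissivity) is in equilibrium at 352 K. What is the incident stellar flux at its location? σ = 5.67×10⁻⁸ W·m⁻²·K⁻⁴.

(1−a)S·πr² = σ·4πr²·T⁴ ⇒ S = 4σT⁴/(1−a).
S = 4·5.67×10⁻⁸·1.535×10¹⁰/0.540.

S ≈ 6450 W/m²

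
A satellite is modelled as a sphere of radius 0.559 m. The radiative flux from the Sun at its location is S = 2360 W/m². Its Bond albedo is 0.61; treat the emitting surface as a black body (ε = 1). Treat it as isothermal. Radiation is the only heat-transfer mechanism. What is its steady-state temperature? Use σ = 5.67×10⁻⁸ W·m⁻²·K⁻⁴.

T ≈ 252 K

At equilibrium, absorbed power = emitted power.
Absorbing cross-section = πr² = 0.9817 m²; emitting surface = 4πr² = 3.927 m² (ratio 4).
(1−a)S·A_cross = εσ·A_surf·T⁴  ⇒  T⁴ = (1−a)S/(4σ).
T⁴ = 0.390·2360/(4·5.67×10⁻⁸) = 4.058×10⁹ K⁴.
T = (4.058×10⁹)^(1/4).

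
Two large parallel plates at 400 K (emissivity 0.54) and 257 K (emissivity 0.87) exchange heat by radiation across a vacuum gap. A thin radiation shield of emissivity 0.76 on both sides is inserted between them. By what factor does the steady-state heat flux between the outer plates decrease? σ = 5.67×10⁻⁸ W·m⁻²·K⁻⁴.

Without shield: q₀ = σΔ(T⁴)/(1/ε₁+1/ε₂−1) with denominator 2.001.
With shield the two gaps are in series; the resistances add: (1/ε₁+1/ε_s−1)+(1/ε_s+1/ε₂−1) = 2.168+1.465 = 3.633.
Heat-flux ratio q₀/q = 3.633/2.001.

factor ≈ 1.82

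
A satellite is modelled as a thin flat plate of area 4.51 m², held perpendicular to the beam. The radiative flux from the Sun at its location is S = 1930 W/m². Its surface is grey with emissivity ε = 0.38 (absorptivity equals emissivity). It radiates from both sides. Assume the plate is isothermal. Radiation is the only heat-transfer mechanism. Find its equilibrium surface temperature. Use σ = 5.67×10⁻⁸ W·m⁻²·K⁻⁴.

T ≈ 361 K

At equilibrium, absorbed power = emitted power.
Absorbing cross-section = A = 4.510 m²; emitting surface = 2A = 9.020 m² (ratio 2).
εS·A_cross = εσ·A_surf·T⁴  ⇒  T⁴ = S/(2σ)   (ε cancels).
T⁴ = 1930/(2·5.67×10⁻⁸) = 1.702×10¹⁰ K⁴.
T = (1.702×10¹⁰)^(1/4).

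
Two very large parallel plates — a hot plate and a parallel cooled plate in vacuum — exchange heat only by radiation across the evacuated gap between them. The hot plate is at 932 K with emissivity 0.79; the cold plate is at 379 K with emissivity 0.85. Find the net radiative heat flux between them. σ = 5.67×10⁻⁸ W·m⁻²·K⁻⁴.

For two infinite grey parallel plates, q = σ(T₁⁴ − T₂⁴)/(1/ε₁ + 1/ε₂ − 1).
T₁⁴ − T₂⁴ = 7.545×10¹¹ − 2.063×10¹⁰ = 7.339×10¹¹ K⁴.
1/ε₁ + 1/ε₂ − 1 = 1.266 + 1.176 − 1 = 1.442.
q = 5.67×10⁻⁸ × 7.339×10¹¹ / 1.442.

q ≈ 28900 W/m²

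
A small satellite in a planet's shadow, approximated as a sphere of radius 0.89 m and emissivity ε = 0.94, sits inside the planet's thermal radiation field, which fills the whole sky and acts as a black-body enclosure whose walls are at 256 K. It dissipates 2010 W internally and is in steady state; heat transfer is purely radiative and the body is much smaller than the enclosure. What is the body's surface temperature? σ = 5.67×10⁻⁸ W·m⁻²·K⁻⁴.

For a small grey body in a large enclosure, net radiated power = εσA(T⁴ − T_w⁴).
Steady state: P = εσA(T⁴ − T_w⁴) with A = 4πr² = 9.954 m².
T⁴ = P/(εσA) + T_w⁴ = 2010/(0.94·5.67×10⁻⁸·9.954) + (256)⁴
    = 3.789×10⁹ + 4.295×10⁹ = 8.084×10⁹ K⁴.

T ≈ 300 K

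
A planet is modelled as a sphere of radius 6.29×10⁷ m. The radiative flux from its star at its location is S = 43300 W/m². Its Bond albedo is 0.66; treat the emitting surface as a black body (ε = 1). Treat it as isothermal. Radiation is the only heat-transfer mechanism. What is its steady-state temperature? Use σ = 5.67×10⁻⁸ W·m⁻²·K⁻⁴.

At equilibrium, absorbed power = emitted power.
Absorbing cross-section = πr² = 1.243×10¹⁶ m²; emitting surface = 4πr² = 4.972×10¹⁶ m² (ratio 4).
(1−a)S·A_cross = εσ·A_surf·T⁴  ⇒  T⁴ = (1−a)S/(4σ).
T⁴ = 0.340·43300/(4·5.67×10⁻⁸) = 6.491×10¹⁰ K⁴.
T = (6.491×10¹⁰)^(1/4).

T ≈ 505 K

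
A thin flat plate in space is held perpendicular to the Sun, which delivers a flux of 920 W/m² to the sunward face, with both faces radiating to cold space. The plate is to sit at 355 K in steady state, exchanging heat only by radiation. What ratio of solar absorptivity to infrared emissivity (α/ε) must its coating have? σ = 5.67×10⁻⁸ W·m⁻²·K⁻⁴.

Balance: αS·A = εσ·2A·T⁴ ⇒ α/ε = 2σT⁴/S.
α/ε = 2·5.67×10⁻⁸·(355)⁴/920 = 2·5.67×10⁻⁸·1.588×10¹⁰/920.

α/ε ≈ 1.96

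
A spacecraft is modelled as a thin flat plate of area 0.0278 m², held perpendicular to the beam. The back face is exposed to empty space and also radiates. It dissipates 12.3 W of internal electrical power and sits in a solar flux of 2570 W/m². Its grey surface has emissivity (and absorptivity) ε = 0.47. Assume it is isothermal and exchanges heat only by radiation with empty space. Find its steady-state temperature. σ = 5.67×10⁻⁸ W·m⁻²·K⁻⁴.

At steady state, absorbed solar power + internal power = radiated power.
Absorbed: α·S·A_cross = 0.47·2570·0.02780 = 33.58 W (cross-section A).
Total input = 33.58 + 12.3 = 45.88 W.
Radiated: εσ·A_surf·T⁴ with A_surf = 2A = 0.05560 m².
T⁴ = 45.88/(0.47·5.67×10⁻⁸·0.05560) = 3.096×10¹⁰ K⁴.

T ≈ 419 K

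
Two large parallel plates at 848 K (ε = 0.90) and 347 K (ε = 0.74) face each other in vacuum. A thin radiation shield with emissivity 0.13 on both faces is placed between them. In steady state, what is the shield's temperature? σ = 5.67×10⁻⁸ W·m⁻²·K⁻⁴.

T_s ≈ 721 K

In steady state the net flux on the hot side equals that on the cold side.
σ(T₁⁴−T_s⁴)/D₁ = σ(T_s⁴−T₂⁴)/D₂, with D₁ = 1/ε₁+1/ε_s−1 = 7.803, D₂ = 1/ε_s+1/ε₂−1 = 8.044.
Solve for T_s⁴: T_s⁴ = (D₂·T₁⁴ + D₁·T₂⁴)/(D₁+D₂) = 2.696×10¹¹ K⁴.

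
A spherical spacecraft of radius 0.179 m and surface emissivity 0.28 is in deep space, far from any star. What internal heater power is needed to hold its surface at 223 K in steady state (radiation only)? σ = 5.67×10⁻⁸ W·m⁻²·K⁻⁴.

P ≈ 15.8 W

P = εσ·4πr²·T⁴.
4πr² = 0.4026 m²; T⁴ = 2.473×10⁹ K⁴.
P = 0.28·5.67×10⁻⁸·0.4026·2.473×10⁹.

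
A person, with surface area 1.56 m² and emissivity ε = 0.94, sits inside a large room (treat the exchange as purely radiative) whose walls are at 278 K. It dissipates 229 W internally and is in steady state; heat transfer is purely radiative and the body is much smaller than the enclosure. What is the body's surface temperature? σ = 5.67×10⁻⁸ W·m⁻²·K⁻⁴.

For a small grey body in a large enclosure, net radiated power = εσA(T⁴ − T_w⁴).
Steady state: P = εσA(T⁴ − T_w⁴) with A = 1.56 m².
T⁴ = P/(εσA) + T_w⁴ = 229/(0.94·5.67×10⁻⁸·1.560) + (278)⁴
    = 2.754×10⁹ + 5.973×10⁹ = 8.727×10⁹ K⁴.

T ≈ 306 K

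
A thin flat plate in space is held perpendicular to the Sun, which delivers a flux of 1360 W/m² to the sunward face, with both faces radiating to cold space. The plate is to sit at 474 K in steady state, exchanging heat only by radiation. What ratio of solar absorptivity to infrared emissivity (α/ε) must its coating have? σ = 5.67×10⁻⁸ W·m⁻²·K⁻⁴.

Balance: αS·A = εσ·2A·T⁴ ⇒ α/ε = 2σT⁴/S.
α/ε = 2·5.67×10⁻⁸·(474)⁴/1360 = 2·5.67×10⁻⁸·5.048×10¹⁰/1360.

α/ε ≈ 4.21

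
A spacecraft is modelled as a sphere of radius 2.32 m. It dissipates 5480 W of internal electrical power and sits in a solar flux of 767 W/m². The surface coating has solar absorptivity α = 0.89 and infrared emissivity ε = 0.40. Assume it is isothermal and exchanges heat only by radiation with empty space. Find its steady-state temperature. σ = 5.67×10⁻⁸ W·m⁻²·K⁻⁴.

T ≈ 325 K

At steady state, absorbed solar power + internal power = radiated power.
Absorbed: α·S·A_cross = 0.89·767·16.91 = 11540 W (cross-section πr²).
Total input = 11540 + 5480 = 17020 W.
Radiated: εσ·A_surf·T⁴ with A_surf = 4πr² = 67.64 m².
T⁴ = 17020/(0.40·5.67×10⁻⁸·67.64) = 1.110×10¹⁰ K⁴.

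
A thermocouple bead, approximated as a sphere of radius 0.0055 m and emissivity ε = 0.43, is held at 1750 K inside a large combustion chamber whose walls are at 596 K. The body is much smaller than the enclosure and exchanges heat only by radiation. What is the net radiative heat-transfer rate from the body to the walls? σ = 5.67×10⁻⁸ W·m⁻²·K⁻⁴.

P_net ≈ 85.8 W

For a small grey body in a large enclosure: P_net = εσA(T_body⁴ − T_wall⁴).
A = 4πr² = 3.801×10⁻⁴ m²; T_body⁴ − T_wall⁴ = 9.379×10¹² − 1.262×10¹¹ = 9.253×10¹² K⁴.
|P_net| = 0.43·5.67×10⁻⁸·3.801×10⁻⁴·9.253×10¹².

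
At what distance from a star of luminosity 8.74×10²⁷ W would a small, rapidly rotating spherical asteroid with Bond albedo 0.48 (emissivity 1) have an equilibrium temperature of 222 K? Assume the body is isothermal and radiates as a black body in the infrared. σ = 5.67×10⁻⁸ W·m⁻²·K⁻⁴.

For an isothermal black-emitting sphere, (1−a)S·πr² = σ·4πr²·T⁴ ⇒ S = 4σT⁴/(1−a).
S = 4·5.67×10⁻⁸·(222)⁴/0.520 = 1059 W/m².
Flux falls as S = L/(4πd²), so d = √(L/(4πS)) = √(8.74×10²⁷/(4π·1059)).

d ≈ 8.10×10¹¹ m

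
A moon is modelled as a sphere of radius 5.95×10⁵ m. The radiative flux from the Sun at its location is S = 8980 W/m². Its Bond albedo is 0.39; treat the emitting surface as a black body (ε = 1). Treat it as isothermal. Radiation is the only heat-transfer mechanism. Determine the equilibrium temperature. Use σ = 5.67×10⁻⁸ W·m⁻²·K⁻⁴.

T ≈ 394 K

At equilibrium, absorbed power = emitted power.
Absorbing cross-section = πr² = 1.112×10¹² m²; emitting surface = 4πr² = 4.449×10¹² m² (ratio 4).
(1−a)S·A_cross = εσ·A_surf·T⁴  ⇒  T⁴ = (1−a)S/(4σ).
T⁴ = 0.610·8980/(4·5.67×10⁻⁸) = 2.415×10¹⁰ K⁴.
T = (2.415×10¹⁰)^(1/4).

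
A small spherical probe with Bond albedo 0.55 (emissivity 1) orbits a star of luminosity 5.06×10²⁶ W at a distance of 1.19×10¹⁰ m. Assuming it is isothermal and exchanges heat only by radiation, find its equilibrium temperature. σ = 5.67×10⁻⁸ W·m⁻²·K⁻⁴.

First find the stellar flux at distance d: S = L/(4πd²) = 5.06×10²⁶/(4π·(1.19×10¹⁰)²) = 2.843×10⁵ W/m².
For an isothermal sphere, absorbed (1−a)S·πr² = emitted σ·4πr²·T⁴, so T⁴ = (1−a)S/(4σ).
T⁴ = 0.450·2.843×10⁵/(4·5.67×10⁻⁸) = 5.642×10¹¹ K⁴.

T ≈ 867 K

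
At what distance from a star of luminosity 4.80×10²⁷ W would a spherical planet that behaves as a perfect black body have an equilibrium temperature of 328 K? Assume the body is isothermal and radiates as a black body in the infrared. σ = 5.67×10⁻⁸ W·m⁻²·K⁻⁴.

d ≈ 3.81×10¹¹ m

For an isothermal black-emitting sphere, (1−a)S·πr² = σ·4πr²·T⁴ ⇒ S = 4σT⁴/(1−a).
S = 4·5.67×10⁻⁸·(328)⁴/1.00 = 2625 W/m².
Flux falls as S = L/(4πd²), so d = √(L/(4πS)) = √(4.80×10²⁷/(4π·2625)).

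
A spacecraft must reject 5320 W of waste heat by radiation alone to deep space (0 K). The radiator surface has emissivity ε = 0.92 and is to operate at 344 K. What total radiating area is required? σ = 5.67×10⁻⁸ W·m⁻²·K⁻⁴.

P = εσA T⁴ ⇒ A = P/(εσT⁴).
T⁴ = 1.400×10¹⁰ K⁴.
A = 5320/(0.92 × 5.67×10⁻⁸ × 1.400×10¹⁰).

A ≈ 7.28 m²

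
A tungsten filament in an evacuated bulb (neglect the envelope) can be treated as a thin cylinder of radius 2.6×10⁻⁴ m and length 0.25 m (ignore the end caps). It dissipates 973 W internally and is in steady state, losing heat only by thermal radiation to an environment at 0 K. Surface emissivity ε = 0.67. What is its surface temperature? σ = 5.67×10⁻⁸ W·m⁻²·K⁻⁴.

Steady state: internal power = radiated power, P = εσA T⁴.
Radiating area A = 2πrL = 4.084×10⁻⁴ m².
T⁴ = P/(εσA) = 973/(0.67·5.67×10⁻⁸·4.084×10⁻⁴) = 6.271×10¹³ K⁴.
T = (6.271×10¹³)^(1/4).

T ≈ 2810 K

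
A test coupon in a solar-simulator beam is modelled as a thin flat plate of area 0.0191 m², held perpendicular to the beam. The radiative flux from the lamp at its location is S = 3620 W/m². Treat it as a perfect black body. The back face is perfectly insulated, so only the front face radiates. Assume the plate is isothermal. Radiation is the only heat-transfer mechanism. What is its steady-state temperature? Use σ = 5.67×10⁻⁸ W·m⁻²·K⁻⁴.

T ≈ 503 K

At equilibrium, absorbed power = emitted power.
Absorbing cross-section = A = 0.01910 m²; emitting surface = A = 0.01910 m² (ratio 1).
S·A_cross = εσ·A_surf·T⁴  ⇒  T⁴ = S/(1σ).
T⁴ = 1.00·3620/(1·5.67×10⁻⁸) = 6.384×10¹⁰ K⁴.
T = (6.384×10¹⁰)^(1/4).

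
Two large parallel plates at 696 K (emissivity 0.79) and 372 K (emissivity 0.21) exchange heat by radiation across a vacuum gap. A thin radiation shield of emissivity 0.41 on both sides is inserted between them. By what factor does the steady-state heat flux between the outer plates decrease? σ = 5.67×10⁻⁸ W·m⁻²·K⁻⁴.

Without shield: q₀ = σΔ(T⁴)/(1/ε₁+1/ε₂−1) with denominator 5.028.
With shield the two gaps are in series; the resistances add: (1/ε₁+1/ε_s−1)+(1/ε_s+1/ε₂−1) = 2.705+6.201 = 8.906.
Heat-flux ratio q₀/q = 8.906/5.028.

factor ≈ 1.77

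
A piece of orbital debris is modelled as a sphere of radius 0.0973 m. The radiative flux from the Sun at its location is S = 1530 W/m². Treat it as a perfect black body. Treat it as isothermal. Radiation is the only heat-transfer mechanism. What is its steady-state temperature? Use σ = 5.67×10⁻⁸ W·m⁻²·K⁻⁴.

T ≈ 287 K

At equilibrium, absorbed power = emitted power.
Absorbing cross-section = πr² = 0.02974 m²; emitting surface = 4πr² = 0.1190 m² (ratio 4).
S·A_cross = εσ·A_surf·T⁴  ⇒  T⁴ = S/(4σ).
T⁴ = 1.00·1530/(4·5.67×10⁻⁸) = 6.746×10⁹ K⁴.
T = (6.746×10⁹)^(1/4).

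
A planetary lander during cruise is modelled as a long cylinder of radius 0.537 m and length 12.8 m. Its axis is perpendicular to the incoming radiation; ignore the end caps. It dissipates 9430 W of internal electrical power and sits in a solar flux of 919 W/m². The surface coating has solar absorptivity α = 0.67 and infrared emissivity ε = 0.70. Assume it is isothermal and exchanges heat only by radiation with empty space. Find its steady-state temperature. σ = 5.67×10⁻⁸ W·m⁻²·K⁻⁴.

T ≈ 320 K

At steady state, absorbed solar power + internal power = radiated power.
Absorbed: α·S·A_cross = 0.67·919·13.75 = 8465 W (cross-section 2rL).
Total input = 8465 + 9430 = 17890 W.
Radiated: εσ·A_surf·T⁴ with A_surf = 2πrL = 43.19 m².
T⁴ = 17890/(0.70·5.67×10⁻⁸·43.19) = 1.044×10¹⁰ K⁴.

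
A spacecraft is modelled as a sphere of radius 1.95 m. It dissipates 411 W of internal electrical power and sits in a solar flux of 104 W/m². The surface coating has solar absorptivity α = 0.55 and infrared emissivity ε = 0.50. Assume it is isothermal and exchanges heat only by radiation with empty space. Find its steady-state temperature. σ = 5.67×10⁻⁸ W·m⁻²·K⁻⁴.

At steady state, absorbed solar power + internal power = radiated power.
Absorbed: α·S·A_cross = 0.55·104·11.95 = 683.3 W (cross-section πr²).
Total input = 683.3 + 411 = 1094 W.
Radiated: εσ·A_surf·T⁴ with A_surf = 4πr² = 47.78 m².
T⁴ = 1094/(0.50·5.67×10⁻⁸·47.78) = 8.078×10⁸ K⁴.

T ≈ 169 K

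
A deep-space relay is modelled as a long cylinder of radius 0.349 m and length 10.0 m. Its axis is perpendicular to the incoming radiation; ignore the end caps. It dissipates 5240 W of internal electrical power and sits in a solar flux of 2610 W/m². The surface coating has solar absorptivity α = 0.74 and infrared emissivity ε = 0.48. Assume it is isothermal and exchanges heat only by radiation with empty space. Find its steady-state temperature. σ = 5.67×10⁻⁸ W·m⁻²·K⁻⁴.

T ≈ 421 K

At steady state, absorbed solar power + internal power = radiated power.
Absorbed: α·S·A_cross = 0.74·2610·6.980 = 13480 W (cross-section 2rL).
Total input = 13480 + 5240 = 18720 W.
Radiated: εσ·A_surf·T⁴ with A_surf = 2πrL = 21.93 m².
T⁴ = 18720/(0.48·5.67×10⁻⁸·21.93) = 3.137×10¹⁰ K⁴.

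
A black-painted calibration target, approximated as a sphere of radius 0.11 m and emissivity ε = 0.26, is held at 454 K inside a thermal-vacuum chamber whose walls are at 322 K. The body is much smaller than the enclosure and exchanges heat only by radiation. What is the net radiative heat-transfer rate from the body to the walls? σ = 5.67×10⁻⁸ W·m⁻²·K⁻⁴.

For a small grey body in a large enclosure: P_net = εσA(T_body⁴ − T_wall⁴).
A = 4πr² = 0.1521 m²; T_body⁴ − T_wall⁴ = 4.248×10¹⁰ − 1.075×10¹⁰ = 3.173×10¹⁰ K⁴.
|P_net| = 0.26·5.67×10⁻⁸·0.1521·3.173×10¹⁰.

P_net ≈ 71.1 W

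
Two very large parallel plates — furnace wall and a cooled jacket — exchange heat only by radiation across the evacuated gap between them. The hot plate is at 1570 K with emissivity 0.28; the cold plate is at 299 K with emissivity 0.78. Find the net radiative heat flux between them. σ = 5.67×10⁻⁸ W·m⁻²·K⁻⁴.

q ≈ 89300 W/m²

For two infinite grey parallel plates, q = σ(T₁⁴ − T₂⁴)/(1/ε₁ + 1/ε₂ − 1).
T₁⁴ − T₂⁴ = 6.076×10¹² − 7.993×10⁹ = 6.068×10¹² K⁴.
1/ε₁ + 1/ε₂ − 1 = 3.571 + 1.282 − 1 = 3.853.
q = 5.67×10⁻⁸ × 6.068×10¹² / 3.853.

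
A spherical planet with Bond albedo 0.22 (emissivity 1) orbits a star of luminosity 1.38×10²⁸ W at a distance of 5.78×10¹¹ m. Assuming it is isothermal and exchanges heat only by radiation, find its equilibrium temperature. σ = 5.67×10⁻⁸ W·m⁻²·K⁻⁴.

First find the stellar flux at distance d: S = L/(4πd²) = 1.38×10²⁸/(4π·(5.78×10¹¹)²) = 3287 W/m².
For an isothermal sphere, absorbed (1−a)S·πr² = emitted σ·4πr²·T⁴, so T⁴ = (1−a)S/(4σ).
T⁴ = 0.780·3287/(4·5.67×10⁻⁸) = 1.130×10¹⁰ K⁴.

T ≈ 326 K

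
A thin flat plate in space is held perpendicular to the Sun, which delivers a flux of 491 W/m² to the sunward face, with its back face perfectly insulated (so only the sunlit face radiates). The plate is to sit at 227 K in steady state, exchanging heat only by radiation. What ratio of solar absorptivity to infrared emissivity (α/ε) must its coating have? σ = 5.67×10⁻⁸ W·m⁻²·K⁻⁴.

Balance: αS·A = εσ·1A·T⁴ ⇒ α/ε = σT⁴/S.
α/ε = 5.67×10⁻⁸·(227)⁴/491 = 5.67×10⁻⁸·2.655×10⁹/491.

α/ε ≈ 0.307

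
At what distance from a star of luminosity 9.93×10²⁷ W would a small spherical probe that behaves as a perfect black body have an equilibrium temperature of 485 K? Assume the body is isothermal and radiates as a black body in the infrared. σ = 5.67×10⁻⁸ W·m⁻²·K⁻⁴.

For an isothermal black-emitting sphere, (1−a)S·πr² = σ·4πr²·T⁴ ⇒ S = 4σT⁴/(1−a).
S = 4·5.67×10⁻⁸·(485)⁴/1.00 = 12550 W/m².
Flux falls as S = L/(4πd²), so d = √(L/(4πS)) = √(9.93×10²⁷/(4π·12550)).

d ≈ 2.51×10¹¹ m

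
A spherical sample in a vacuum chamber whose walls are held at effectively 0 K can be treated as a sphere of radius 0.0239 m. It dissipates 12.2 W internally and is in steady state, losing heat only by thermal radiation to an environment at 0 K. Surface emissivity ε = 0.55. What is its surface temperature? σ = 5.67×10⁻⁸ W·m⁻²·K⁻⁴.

T ≈ 483 K

Steady state: internal power = radiated power, P = εσA T⁴.
Radiating area A = 4πr² = 0.007178 m².
T⁴ = P/(εσA) = 12.2/(0.55·5.67×10⁻⁸·0.007178) = 5.450×10¹⁰ K⁴.
T = (5.450×10¹⁰)^(1/4).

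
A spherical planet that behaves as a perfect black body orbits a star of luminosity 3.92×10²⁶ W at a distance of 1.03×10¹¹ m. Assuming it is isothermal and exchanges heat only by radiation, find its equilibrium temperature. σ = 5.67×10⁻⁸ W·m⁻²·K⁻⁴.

First find the stellar flux at distance d: S = L/(4πd²) = 3.92×10²⁶/(4π·(1.03×10¹¹)²) = 2940 W/m².
For an isothermal sphere, absorbed (1−a)S·πr² = emitted σ·4πr²·T⁴, so T⁴ = (1−a)S/(4σ).
T⁴ = 1.00·2940/(4·5.67×10⁻⁸) = 1.296×10¹⁰ K⁴.

T ≈ 337 K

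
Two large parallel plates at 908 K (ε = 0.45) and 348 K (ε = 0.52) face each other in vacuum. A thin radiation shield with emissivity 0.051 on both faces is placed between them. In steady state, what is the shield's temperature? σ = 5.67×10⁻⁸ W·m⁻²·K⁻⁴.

In steady state the net flux on the hot side equals that on the cold side.
σ(T₁⁴−T_s⁴)/D₁ = σ(T_s⁴−T₂⁴)/D₂, with D₁ = 1/ε₁+1/ε_s−1 = 20.83, D₂ = 1/ε_s+1/ε₂−1 = 20.53.
Solve for T_s⁴: T_s⁴ = (D₂·T₁⁴ + D₁·T₂⁴)/(D₁+D₂) = 3.448×10¹¹ K⁴.

T_s ≈ 766 K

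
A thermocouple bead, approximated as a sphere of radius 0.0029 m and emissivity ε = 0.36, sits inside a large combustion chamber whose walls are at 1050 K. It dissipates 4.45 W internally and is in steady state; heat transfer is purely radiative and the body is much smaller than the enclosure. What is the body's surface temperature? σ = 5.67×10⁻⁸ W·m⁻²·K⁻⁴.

T ≈ 1350 K

For a small grey body in a large enclosure, net radiated power = εσA(T⁴ − T_w⁴).
Steady state: P = εσA(T⁴ − T_w⁴) with A = 4πr² = 1.057×10⁻⁴ m².
T⁴ = P/(εσA) + T_w⁴ = 4.45/(0.36·5.67×10⁻⁸·1.057×10⁻⁴) + (1050)⁴
    = 2.063×10¹² + 1.216×10¹² = 3.278×10¹² K⁴.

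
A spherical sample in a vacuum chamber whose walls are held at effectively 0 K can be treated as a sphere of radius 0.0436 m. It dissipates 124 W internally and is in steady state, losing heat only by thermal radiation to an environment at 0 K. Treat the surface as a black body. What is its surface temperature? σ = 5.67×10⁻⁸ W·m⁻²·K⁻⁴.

T ≈ 550 K

Steady state: internal power = radiated power, P = εσA T⁴.
Radiating area A = 4πr² = 0.02389 m².
T⁴ = P/(εσA) = 124/(1.0·5.67×10⁻⁸·0.02389) = 9.155×10¹⁰ K⁴.
T = (9.155×10¹⁰)^(1/4).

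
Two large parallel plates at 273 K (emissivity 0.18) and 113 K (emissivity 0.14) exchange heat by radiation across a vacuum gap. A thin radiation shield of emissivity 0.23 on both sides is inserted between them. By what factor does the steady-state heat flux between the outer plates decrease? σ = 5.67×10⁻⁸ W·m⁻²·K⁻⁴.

Without shield: q₀ = σΔ(T⁴)/(1/ε₁+1/ε₂−1) with denominator 11.70.
With shield the two gaps are in series; the resistances add: (1/ε₁+1/ε_s−1)+(1/ε_s+1/ε₂−1) = 8.903+10.49 = 19.39.
Heat-flux ratio q₀/q = 19.39/11.70.

factor ≈ 1.66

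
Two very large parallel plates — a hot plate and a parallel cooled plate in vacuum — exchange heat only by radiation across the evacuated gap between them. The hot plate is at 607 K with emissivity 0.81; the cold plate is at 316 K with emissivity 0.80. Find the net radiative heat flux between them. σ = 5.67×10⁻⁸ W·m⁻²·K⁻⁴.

q ≈ 4800 W/m²

For two infinite grey parallel plates, q = σ(T₁⁴ − T₂⁴)/(1/ε₁ + 1/ε₂ − 1).
T₁⁴ − T₂⁴ = 1.358×10¹¹ − 9.971×10⁹ = 1.258×10¹¹ K⁴.
1/ε₁ + 1/ε₂ − 1 = 1.235 + 1.250 − 1 = 1.485.
q = 5.67×10⁻⁸ × 1.258×10¹¹ / 1.485.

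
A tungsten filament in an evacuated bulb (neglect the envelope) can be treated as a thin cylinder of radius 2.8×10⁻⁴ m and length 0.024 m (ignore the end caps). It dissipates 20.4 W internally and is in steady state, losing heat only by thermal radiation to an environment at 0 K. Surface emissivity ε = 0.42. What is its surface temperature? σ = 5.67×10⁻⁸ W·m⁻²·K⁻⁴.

Steady state: internal power = radiated power, P = εσA T⁴.
Radiating area A = 2πrL = 4.222×10⁻⁵ m².
T⁴ = P/(εσA) = 20.4/(0.42·5.67×10⁻⁸·4.222×10⁻⁵) = 2.029×10¹³ K⁴.
T = (2.029×10¹³)^(1/4).

T ≈ 2120 K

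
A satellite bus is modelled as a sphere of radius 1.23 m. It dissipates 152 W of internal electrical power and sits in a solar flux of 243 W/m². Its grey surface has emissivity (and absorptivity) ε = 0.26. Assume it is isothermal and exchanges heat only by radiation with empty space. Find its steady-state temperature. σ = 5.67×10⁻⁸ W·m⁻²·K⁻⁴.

T ≈ 200 K

At steady state, absorbed solar power + internal power = radiated power.
Absorbed: α·S·A_cross = 0.26·243·4.753 = 300.3 W (cross-section πr²).
Total input = 300.3 + 152 = 452.3 W.
Radiated: εσ·A_surf·T⁴ with A_surf = 4πr² = 19.01 m².
T⁴ = 452.3/(0.26·5.67×10⁻⁸·19.01) = 1.614×10⁹ K⁴.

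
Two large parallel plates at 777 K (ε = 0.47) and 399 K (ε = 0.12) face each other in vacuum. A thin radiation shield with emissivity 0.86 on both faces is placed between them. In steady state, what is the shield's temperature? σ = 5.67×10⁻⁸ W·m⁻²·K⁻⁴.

T_s ≈ 735 K

In steady state the net flux on the hot side equals that on the cold side.
σ(T₁⁴−T_s⁴)/D₁ = σ(T_s⁴−T₂⁴)/D₂, with D₁ = 1/ε₁+1/ε_s−1 = 2.290, D₂ = 1/ε_s+1/ε₂−1 = 8.496.
Solve for T_s⁴: T_s⁴ = (D₂·T₁⁴ + D₁·T₂⁴)/(D₁+D₂) = 2.925×10¹¹ K⁴.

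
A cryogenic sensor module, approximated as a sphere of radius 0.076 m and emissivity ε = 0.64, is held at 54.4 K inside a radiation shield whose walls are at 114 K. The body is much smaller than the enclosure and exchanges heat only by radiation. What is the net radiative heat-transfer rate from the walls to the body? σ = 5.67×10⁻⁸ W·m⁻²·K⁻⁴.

P_net ≈ 0.422 W

For a small grey body in a large enclosure: P_net = εσA(T_body⁴ − T_wall⁴).
A = 4πr² = 0.07258 m²; T_body⁴ − T_wall⁴ = 8.758×10⁶ − 1.689×10⁸ = -1.601×10⁸ K⁴.
|P_net| = 0.64·5.67×10⁻⁸·0.07258·1.601×10⁸.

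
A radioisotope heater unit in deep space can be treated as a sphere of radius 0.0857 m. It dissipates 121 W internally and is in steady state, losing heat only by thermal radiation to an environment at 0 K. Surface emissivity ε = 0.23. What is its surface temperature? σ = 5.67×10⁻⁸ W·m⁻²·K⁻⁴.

Steady state: internal power = radiated power, P = εσA T⁴.
Radiating area A = 4πr² = 0.09229 m².
T⁴ = P/(εσA) = 121/(0.23·5.67×10⁻⁸·0.09229) = 1.005×10¹¹ K⁴.
T = (1.005×10¹¹)^(1/4).

T ≈ 563 K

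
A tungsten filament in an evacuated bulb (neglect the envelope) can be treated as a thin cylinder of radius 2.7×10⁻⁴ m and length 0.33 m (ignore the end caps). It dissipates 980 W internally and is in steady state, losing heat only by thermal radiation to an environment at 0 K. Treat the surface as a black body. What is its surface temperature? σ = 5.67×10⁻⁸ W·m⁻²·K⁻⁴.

Steady state: internal power = radiated power, P = εσA T⁴.
Radiating area A = 2πrL = 5.598×10⁻⁴ m².
T⁴ = P/(εσA) = 980/(1.0·5.67×10⁻⁸·5.598×10⁻⁴) = 3.087×10¹³ K⁴.
T = (3.087×10¹³)^(1/4).

T ≈ 2360 K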